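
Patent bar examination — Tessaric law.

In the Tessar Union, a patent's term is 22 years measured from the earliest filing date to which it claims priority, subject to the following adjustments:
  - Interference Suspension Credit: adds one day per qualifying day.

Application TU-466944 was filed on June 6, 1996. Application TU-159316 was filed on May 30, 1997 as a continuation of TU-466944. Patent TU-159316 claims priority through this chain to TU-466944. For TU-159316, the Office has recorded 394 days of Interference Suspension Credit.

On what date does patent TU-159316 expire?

Earliest priority filing: 6 June 1996.
Base term: 6 June 1996 + 22 years → 6 June 2018.
Interference Suspension Credit: +394 days → 5 July 2019.

July 5, 2019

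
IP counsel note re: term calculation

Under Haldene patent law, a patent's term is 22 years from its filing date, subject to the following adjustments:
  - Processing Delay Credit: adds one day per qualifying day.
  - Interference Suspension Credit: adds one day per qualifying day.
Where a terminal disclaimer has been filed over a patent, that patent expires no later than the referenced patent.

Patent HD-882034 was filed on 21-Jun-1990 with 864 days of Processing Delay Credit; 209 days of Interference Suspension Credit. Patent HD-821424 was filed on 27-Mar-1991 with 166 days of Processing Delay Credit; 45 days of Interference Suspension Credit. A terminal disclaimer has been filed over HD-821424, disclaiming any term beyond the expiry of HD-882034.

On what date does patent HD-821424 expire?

2013-10-24

Natural term of HD-821424:
  Base: filing + 22 years → 27 March 2013.
  Processing Delay Credit: +166 days → 9 September 2013.
  Interference Suspension Credit: +45 days → 24 October 2013.
Expiry of referenced patent HD-882034:
  Base: filing + 22 years → 21 June 2012.
  Processing Delay Credit: +864 days → 2 November 2014.
  Interference Suspension Credit: +209 days → 30 May 2015.
Terminal disclaimer: HD-821424 expires on the earlier of 24 October 2013 and 30 May 2015.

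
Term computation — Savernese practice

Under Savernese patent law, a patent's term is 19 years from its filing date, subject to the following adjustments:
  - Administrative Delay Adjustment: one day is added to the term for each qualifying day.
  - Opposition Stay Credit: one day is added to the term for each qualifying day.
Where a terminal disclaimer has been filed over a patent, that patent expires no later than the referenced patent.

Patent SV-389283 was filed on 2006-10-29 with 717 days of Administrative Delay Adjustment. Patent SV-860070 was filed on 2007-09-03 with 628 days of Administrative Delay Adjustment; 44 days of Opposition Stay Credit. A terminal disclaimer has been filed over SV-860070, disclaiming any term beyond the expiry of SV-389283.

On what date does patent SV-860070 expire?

2027-10-16

Natural term of SV-860070:
  Base: filing + 19 years → 3 September 2026.
  Administrative Delay Adjustment: +628 days → 23 May 2028.
  Opposition Stay Credit: +44 days → 6 July 2028.
Expiry of referenced patent SV-389283:
  Base: filing + 19 years → 29 October 2025.
  Administrative Delay Adjustment: +717 days → 16 October 2027.
Terminal disclaimer: SV-860070 expires on the earlier of 6 July 2028 and 16 October 2027.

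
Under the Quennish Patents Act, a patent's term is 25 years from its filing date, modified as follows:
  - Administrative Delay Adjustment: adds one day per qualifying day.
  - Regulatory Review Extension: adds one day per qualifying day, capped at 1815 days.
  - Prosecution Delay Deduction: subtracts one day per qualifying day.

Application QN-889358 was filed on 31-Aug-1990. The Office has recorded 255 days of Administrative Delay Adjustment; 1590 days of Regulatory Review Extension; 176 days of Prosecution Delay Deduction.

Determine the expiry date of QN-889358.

March 26, 2020

Base term: filing date + 25 years → 31 August 2015.
Administrative Delay Adjustment: +255 days → 12 May 2016.
Regulatory Review Extension: 1590 days (within the 1815-day cap) → +1590 days → 18 September 2020.
Prosecution Delay Deduction: −176 days → 26 March 2020.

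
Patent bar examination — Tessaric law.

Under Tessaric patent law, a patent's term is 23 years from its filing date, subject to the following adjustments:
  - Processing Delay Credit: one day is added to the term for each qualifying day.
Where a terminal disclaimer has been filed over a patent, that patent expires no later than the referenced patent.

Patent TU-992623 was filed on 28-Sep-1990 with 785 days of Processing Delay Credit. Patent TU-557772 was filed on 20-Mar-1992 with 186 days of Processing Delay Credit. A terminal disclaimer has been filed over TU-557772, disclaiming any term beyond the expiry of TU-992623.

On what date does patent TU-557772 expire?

Natural term of TU-557772:
  Base: filing + 23 years → 20 March 2015.
  Processing Delay Credit: +186 days → 22 September 2015.
Expiry of referenced patent TU-992623:
  Base: filing + 23 years → 28 September 2013.
  Processing Delay Credit: +785 days → 22 November 2015.
Terminal disclaimer: TU-557772 expires on the earlier of 22 September 2015 and 22 November 2015.

September 22, 2015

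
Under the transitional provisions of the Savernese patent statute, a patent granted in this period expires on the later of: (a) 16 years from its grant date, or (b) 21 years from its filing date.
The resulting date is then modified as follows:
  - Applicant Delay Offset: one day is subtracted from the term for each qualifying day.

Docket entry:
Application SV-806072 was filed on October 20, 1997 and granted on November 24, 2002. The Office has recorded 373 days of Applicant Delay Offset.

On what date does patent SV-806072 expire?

(a) grant + 16 years → 24 November 2018.
(b) filing + 21 years → 20 October 2018.
Later of the two: 24 November 2018.
Applicant Delay Offset: −373 days → 16 November 2017.

November 16, 2017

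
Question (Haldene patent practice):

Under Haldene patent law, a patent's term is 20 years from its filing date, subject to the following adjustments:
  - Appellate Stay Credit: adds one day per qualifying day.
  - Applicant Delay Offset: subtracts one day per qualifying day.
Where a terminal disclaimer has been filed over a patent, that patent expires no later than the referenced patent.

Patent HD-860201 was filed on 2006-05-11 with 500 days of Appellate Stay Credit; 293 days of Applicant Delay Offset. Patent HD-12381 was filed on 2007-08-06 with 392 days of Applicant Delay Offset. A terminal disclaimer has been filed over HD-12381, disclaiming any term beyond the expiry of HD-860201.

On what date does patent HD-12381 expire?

Natural term of HD-12381:
  Base: filing + 20 years → 6 August 2027.
  Applicant Delay Offset: −392 days → 10 July 2026.
Expiry of referenced patent HD-860201:
  Base: filing + 20 years → 11 May 2026.
  Appellate Stay Credit: +500 days → 23 September 2027.
  Applicant Delay Offset: −293 days → 4 December 2026.
Terminal disclaimer: HD-12381 expires on the earlier of 10 July 2026 and 4 December 2026.

2026-07-10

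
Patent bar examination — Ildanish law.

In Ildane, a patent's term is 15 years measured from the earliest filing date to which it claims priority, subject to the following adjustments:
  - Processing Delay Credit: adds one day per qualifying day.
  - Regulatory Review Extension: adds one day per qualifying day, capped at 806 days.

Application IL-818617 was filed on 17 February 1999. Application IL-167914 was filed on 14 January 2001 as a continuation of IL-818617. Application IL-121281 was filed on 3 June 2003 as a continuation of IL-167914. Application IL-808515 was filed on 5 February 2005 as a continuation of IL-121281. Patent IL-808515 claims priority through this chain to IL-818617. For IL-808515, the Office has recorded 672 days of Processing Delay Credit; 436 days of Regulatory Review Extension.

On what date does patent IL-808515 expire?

Earliest priority filing: 17 February 1999.
Base term: 17 February 1999 + 15 years → 17 February 2014.
Processing Delay Credit: +672 days → 21 December 2015.
Regulatory Review Extension: 436 days (within the 806-day cap) → +436 days → 1 March 2017.

2017-03-01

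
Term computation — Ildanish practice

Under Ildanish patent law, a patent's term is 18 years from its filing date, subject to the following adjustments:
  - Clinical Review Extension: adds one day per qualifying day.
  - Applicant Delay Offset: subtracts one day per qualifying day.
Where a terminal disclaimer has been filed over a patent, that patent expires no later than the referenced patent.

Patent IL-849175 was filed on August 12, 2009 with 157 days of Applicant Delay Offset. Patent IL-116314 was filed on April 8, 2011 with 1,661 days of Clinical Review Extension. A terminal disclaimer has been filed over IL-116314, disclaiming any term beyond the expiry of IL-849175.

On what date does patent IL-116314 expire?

2027-03-08

Natural term of IL-116314:
  Base: filing + 18 years → 8 April 2029.
  Clinical Review Extension: +1661 days → 25 October 2033.
Expiry of referenced patent IL-849175:
  Base: filing + 18 years → 12 August 2027.
  Applicant Delay Offset: −157 days → 8 March 2027.
Terminal disclaimer: IL-116314 expires on the earlier of 25 October 2033 and 8 March 2027.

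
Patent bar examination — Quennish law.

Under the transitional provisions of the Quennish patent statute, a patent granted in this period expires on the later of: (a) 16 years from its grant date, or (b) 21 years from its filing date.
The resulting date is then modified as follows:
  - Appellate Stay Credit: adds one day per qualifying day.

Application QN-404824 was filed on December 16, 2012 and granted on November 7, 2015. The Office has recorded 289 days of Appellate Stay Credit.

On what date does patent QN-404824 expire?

(a) grant + 16 years → 7 November 2031.
(b) filing + 21 years → 16 December 2033.
Later of the two: 16 December 2033.
Appellate Stay Credit: +289 days → 1 October 2034.

2034-10-01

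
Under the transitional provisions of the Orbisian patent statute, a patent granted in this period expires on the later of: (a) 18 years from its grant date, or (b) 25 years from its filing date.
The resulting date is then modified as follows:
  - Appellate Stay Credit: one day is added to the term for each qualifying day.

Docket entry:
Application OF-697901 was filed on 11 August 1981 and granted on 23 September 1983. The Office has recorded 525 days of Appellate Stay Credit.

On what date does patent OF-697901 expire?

(a) grant + 18 years → 23 September 2001.
(b) filing + 25 years → 11 August 2006.
Later of the two: 11 August 2006.
Appellate Stay Credit: +525 days → 18 January 2008.

2008-01-18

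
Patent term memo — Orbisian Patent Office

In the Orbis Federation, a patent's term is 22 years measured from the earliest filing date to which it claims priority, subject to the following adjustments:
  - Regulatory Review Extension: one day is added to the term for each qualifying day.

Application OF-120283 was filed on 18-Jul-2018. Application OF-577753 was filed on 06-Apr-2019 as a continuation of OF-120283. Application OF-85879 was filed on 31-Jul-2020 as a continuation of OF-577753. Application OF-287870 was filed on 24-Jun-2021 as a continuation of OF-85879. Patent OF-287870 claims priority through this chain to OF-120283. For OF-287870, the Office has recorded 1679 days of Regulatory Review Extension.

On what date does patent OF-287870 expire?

Earliest priority filing: 18 July 2018.
Base term: 18 July 2018 + 22 years → 18 July 2040.
Regulatory Review Extension: +1679 days → 21 February 2045.

2045-02-21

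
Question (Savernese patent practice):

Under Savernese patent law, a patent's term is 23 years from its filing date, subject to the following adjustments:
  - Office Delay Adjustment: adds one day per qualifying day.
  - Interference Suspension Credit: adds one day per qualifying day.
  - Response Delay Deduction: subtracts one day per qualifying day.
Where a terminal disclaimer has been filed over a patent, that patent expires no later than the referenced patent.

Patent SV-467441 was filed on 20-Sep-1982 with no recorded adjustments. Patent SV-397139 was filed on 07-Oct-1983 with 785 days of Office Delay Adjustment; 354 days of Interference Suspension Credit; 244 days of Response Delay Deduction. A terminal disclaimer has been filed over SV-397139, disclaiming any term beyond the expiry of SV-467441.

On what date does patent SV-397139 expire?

Natural term of SV-397139:
  Base: filing + 23 years → 7 October 2006.
  Office Delay Adjustment: +785 days → 30 November 2008.
  Interference Suspension Credit: +354 days → 19 November 2009.
  Response Delay Deduction: −244 days → 20 March 2009.
Expiry of referenced patent SV-467441:
  Base: filing + 23 years → 20 September 2005.
Terminal disclaimer: SV-397139 expires on the earlier of 20 March 2009 and 20 September 2005.

2005-09-20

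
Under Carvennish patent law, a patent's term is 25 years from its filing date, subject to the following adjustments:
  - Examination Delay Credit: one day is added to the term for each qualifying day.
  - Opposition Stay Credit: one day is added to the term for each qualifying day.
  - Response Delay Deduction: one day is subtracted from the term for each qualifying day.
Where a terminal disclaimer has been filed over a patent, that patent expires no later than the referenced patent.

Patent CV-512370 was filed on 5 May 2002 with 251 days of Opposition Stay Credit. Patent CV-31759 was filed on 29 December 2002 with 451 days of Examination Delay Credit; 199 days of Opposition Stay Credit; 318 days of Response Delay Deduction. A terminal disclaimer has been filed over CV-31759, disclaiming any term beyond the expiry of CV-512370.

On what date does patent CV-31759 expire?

2028-01-11

Natural term of CV-31759:
  Base: filing + 25 years → 29 December 2027.
  Examination Delay Credit: +451 days → 24 March 2029.
  Opposition Stay Credit: +199 days → 9 October 2029.
  Response Delay Deduction: −318 days → 25 November 2028.
Expiry of referenced patent CV-512370:
  Base: filing + 25 years → 5 May 2027.
  Opposition Stay Credit: +251 days → 11 January 2028.
Terminal disclaimer: CV-31759 expires on the earlier of 25 November 2028 and 11 January 2028.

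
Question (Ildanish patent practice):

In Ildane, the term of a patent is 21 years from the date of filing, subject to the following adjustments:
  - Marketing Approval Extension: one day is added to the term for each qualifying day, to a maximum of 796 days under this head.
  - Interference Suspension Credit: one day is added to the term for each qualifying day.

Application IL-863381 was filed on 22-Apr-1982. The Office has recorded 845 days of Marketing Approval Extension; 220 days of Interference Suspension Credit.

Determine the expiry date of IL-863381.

Base term: filing date + 21 years → 22 April 2003.
Marketing Approval Extension: 845 days claimed exceeds the 796-day cap, so +796 days → 26 June 2005.
Interference Suspension Credit: +220 days → 1 February 2006.

2006-02-01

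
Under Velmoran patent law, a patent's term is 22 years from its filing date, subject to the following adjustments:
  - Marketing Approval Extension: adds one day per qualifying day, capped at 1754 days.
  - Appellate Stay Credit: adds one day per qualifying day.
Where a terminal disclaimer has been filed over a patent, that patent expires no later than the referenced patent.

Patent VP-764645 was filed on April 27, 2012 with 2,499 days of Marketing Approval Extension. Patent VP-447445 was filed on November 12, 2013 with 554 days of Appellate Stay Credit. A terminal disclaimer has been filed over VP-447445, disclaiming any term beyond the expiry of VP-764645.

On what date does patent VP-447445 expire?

Natural term of VP-447445:
  Base: filing + 22 years → 12 November 2035.
  Appellate Stay Credit: +554 days → 19 May 2037.
Expiry of referenced patent VP-764645:
  Base: filing + 22 years → 27 April 2034.
  Marketing Approval Extension: 2499 days claimed exceeds the 1754-day cap, so +1754 days → 14 February 2039.
Terminal disclaimer: VP-447445 expires on the earlier of 19 May 2037 and 14 February 2039.

2037-05-19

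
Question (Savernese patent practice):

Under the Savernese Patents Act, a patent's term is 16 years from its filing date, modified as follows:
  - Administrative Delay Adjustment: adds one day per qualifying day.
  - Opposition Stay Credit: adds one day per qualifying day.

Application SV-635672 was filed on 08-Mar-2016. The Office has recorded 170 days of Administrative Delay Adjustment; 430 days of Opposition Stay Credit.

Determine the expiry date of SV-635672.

October 29, 2033

Base term: filing date + 16 years → 8 March 2032.
Administrative Delay Adjustment: +170 days → 25 August 2032.
Opposition Stay Credit: +430 days → 29 October 2033.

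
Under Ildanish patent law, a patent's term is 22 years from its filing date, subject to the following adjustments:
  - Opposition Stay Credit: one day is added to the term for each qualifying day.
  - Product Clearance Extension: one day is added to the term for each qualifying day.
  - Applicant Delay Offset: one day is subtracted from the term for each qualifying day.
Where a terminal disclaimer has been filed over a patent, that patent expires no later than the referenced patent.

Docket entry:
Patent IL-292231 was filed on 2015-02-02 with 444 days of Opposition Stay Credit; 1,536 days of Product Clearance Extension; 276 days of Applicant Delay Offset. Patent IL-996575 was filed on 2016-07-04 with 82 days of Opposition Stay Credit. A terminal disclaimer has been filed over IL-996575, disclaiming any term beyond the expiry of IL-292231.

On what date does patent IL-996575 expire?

September 24, 2038

Natural term of IL-996575:
  Base: filing + 22 years → 4 July 2038.
  Opposition Stay Credit: +82 days → 24 September 2038.
Expiry of referenced patent IL-292231:
  Base: filing + 22 years → 2 February 2037.
  Opposition Stay Credit: +444 days → 22 April 2038.
  Product Clearance Extension: +1536 days → 6 July 2042.
  Applicant Delay Offset: −276 days → 3 October 2041.
Terminal disclaimer: IL-996575 expires on the earlier of 24 September 2038 and 3 October 2041.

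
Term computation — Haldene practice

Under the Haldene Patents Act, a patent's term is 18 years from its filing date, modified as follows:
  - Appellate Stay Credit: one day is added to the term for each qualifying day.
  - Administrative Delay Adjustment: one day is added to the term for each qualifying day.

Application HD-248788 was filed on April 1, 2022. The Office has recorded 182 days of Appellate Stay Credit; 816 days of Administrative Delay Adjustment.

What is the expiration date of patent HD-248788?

December 25, 2042

Base term: filing date + 18 years → 1 April 2040.
Appellate Stay Credit: +182 days → 30 September 2040.
Administrative Delay Adjustment: +816 days → 25 December 2042.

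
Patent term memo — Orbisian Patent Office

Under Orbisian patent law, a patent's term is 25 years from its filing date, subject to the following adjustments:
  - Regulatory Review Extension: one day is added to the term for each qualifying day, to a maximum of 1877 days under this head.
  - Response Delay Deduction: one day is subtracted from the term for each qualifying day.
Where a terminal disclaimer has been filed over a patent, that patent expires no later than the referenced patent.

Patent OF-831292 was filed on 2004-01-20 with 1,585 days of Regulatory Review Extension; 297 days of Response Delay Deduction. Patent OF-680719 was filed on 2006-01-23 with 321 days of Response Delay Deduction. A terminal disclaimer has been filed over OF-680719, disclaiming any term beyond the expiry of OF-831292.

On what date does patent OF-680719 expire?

Natural term of OF-680719:
  Base: filing + 25 years → 23 January 2031.
  Response Delay Deduction: −321 days → 8 March 2030.
Expiry of referenced patent OF-831292:
  Base: filing + 25 years → 20 January 2029.
  Regulatory Review Extension: 1585 days (within the 1877-day cap) → +1585 days → 24 May 2033.
  Response Delay Deduction: −297 days → 31 July 2032.
Terminal disclaimer: OF-680719 expires on the earlier of 8 March 2030 and 31 July 2032.

March 8, 2030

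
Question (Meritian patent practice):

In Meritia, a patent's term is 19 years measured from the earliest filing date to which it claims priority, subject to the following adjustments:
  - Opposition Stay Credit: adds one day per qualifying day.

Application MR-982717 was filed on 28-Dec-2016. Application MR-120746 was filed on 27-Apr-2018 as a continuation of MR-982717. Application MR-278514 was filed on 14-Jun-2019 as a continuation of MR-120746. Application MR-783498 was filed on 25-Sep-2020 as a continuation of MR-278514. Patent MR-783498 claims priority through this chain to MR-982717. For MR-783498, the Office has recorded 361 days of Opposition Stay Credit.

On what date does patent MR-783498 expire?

2036-12-23

Earliest priority filing: 28 December 2016.
Base term: 28 December 2016 + 19 years → 28 December 2035.
Opposition Stay Credit: +361 days → 23 December 2036.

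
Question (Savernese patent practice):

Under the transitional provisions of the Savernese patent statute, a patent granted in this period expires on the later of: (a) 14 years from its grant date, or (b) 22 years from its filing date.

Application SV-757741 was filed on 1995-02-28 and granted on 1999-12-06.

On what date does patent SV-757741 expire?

2017-02-28

(a) grant + 14 years → 6 December 2013.
(b) filing + 22 years → 28 February 2017.
Later of the two: 28 February 2017.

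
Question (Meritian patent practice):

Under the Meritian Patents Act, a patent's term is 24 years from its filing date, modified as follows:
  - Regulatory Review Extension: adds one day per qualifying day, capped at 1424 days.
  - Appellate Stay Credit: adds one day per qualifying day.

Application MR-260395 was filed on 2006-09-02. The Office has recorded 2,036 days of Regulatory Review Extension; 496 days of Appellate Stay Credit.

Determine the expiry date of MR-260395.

Base term: filing date + 24 years → 2 September 2030.
Regulatory Review Extension: 2036 days claimed exceeds the 1424-day cap, so +1424 days → 27 July 2034.
Appellate Stay Credit: +496 days → 5 December 2035.

2035-12-05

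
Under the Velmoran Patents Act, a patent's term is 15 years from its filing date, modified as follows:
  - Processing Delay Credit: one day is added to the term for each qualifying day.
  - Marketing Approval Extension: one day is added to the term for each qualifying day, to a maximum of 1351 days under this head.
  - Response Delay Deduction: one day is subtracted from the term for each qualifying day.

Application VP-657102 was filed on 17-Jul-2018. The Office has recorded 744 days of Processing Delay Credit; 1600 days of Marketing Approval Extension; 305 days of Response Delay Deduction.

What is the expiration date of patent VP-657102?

2038-06-11

Base term: filing date + 15 years → 17 July 2033.
Processing Delay Credit: +744 days → 31 July 2035.
Marketing Approval Extension: 1600 days claimed exceeds the 1351-day cap, so +1351 days → 12 April 2039.
Response Delay Deduction: −305 days → 11 June 2038.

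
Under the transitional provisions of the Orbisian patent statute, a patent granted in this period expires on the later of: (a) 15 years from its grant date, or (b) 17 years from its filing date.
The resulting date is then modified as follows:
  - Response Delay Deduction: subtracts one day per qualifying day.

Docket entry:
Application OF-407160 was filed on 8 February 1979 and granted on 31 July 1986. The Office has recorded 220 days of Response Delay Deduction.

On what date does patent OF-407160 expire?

(a) grant + 15 years → 31 July 2001.
(b) filing + 17 years → 8 February 1996.
Later of the two: 31 July 2001.
Response Delay Deduction: −220 days → 23 December 2000.

2000-12-23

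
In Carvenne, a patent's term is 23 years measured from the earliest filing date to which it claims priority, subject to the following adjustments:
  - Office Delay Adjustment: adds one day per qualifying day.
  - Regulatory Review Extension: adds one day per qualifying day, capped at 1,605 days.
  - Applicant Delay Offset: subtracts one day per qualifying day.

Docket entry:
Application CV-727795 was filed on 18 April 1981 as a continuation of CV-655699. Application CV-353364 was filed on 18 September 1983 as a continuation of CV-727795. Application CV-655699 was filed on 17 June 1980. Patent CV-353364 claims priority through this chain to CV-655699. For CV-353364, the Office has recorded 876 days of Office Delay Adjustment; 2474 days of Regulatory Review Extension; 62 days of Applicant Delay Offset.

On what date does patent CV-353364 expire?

January 30, 2010

Earliest priority filing: 17 June 1980.
Base term: 17 June 1980 + 23 years → 17 June 2003.
Office Delay Adjustment: +876 days → 9 November 2005.
Regulatory Review Extension: 2474 days claimed exceeds the 1605-day cap, so +1605 days → 2 April 2010.
Applicant Delay Offset: −62 days → 30 January 2010.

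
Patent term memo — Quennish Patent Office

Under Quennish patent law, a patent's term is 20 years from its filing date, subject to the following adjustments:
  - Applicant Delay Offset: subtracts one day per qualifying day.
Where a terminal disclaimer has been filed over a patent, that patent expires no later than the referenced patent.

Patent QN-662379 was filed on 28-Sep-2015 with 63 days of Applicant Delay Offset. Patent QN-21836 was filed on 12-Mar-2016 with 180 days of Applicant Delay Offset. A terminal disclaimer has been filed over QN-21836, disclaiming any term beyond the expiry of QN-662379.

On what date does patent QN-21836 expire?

Natural term of QN-21836:
  Base: filing + 20 years → 12 March 2036.
  Applicant Delay Offset: −180 days → 14 September 2035.
Expiry of referenced patent QN-662379:
  Base: filing + 20 years → 28 September 2035.
  Applicant Delay Offset: −63 days → 27 July 2035.
Terminal disclaimer: QN-21836 expires on the earlier of 14 September 2035 and 27 July 2035.

July 27, 2035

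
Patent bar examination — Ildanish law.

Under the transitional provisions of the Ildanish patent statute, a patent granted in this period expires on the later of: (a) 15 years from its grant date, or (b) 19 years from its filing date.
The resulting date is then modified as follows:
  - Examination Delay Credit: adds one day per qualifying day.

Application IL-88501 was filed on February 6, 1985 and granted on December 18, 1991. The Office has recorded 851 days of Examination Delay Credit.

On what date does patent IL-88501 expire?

2009-04-17

(a) grant + 15 years → 18 December 2006.
(b) filing + 19 years → 6 February 2004.
Later of the two: 18 December 2006.
Examination Delay Credit: +851 days → 17 April 2009.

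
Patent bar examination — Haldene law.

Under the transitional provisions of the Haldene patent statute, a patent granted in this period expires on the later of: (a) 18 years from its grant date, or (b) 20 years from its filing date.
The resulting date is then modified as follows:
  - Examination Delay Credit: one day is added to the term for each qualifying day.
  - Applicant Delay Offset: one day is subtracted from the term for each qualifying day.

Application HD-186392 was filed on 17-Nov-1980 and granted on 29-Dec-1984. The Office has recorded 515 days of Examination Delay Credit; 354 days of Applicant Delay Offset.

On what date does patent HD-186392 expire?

(a) grant + 18 years → 29 December 2002.
(b) filing + 20 years → 17 November 2000.
Later of the two: 29 December 2002.
Examination Delay Credit: +515 days → 27 May 2004.
Applicant Delay Offset: −354 days → 8 June 2003.

June 8, 2003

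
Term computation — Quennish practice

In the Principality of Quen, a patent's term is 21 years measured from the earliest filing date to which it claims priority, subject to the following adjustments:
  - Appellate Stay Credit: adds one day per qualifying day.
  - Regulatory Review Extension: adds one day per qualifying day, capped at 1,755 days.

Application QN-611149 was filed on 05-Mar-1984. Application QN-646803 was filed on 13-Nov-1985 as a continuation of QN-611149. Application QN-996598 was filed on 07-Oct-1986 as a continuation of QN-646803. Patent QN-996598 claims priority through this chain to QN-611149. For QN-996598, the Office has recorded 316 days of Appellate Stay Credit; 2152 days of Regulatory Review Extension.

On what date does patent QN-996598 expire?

Earliest priority filing: 5 March 1984.
Base term: 5 March 1984 + 21 years → 5 March 2005.
Appellate Stay Credit: +316 days → 15 January 2006.
Regulatory Review Extension: 2152 days claimed exceeds the 1755-day cap, so +1755 days → 5 November 2010.

2010-11-05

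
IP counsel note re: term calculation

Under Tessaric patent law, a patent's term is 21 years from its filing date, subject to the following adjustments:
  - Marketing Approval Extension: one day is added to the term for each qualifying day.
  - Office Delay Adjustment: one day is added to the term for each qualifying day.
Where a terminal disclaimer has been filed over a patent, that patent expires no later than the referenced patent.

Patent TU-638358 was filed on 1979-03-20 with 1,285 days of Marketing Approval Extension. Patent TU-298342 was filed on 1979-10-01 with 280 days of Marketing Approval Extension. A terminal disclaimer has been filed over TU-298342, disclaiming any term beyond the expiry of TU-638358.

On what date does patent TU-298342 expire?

July 8, 2001

Natural term of TU-298342:
  Base: filing + 21 years → 1 October 2000.
  Marketing Approval Extension: +280 days → 8 July 2001.
Expiry of referenced patent TU-638358:
  Base: filing + 21 years → 20 March 2000.
  Marketing Approval Extension: +1285 days → 26 September 2003.
Terminal disclaimer: TU-298342 expires on the earlier of 8 July 2001 and 26 September 2003.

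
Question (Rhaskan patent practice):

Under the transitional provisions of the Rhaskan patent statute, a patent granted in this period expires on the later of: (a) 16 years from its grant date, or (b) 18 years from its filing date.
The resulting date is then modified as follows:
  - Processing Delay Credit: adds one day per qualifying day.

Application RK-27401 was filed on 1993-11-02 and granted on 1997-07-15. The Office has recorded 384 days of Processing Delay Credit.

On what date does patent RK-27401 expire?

2014-08-03

(a) grant + 16 years → 15 July 2013.
(b) filing + 18 years → 2 November 2011.
Later of the two: 15 July 2013.
Processing Delay Credit: +384 days → 3 August 2014.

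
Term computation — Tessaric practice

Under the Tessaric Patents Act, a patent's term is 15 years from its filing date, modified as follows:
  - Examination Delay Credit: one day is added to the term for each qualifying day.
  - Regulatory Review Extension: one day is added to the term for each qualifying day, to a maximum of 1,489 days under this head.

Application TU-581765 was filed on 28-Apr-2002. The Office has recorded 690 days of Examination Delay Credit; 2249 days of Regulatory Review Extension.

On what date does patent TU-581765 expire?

2023-04-16

Base term: filing date + 15 years → 28 April 2017.
Examination Delay Credit: +690 days → 19 March 2019.
Regulatory Review Extension: 2249 days claimed exceeds the 1489-day cap, so +1489 days → 16 April 2023.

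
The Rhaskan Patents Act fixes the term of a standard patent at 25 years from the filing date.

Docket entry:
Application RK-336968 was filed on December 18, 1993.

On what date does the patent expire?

Filing date + 25 years → 18 December 2018.

2018-12-18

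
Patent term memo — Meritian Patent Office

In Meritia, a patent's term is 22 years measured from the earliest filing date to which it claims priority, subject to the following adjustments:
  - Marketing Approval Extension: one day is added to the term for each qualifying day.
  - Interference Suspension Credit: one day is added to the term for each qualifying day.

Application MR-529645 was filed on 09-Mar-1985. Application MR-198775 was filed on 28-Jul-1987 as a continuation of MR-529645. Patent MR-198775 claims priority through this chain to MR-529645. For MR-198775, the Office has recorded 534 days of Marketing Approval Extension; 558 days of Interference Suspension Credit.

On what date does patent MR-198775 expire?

March 5, 2010

Earliest priority filing: 9 March 1985.
Base term: 9 March 1985 + 22 years → 9 March 2007.
Marketing Approval Extension: +534 days → 24 August 2008.
Interference Suspension Credit: +558 days → 5 March 2010.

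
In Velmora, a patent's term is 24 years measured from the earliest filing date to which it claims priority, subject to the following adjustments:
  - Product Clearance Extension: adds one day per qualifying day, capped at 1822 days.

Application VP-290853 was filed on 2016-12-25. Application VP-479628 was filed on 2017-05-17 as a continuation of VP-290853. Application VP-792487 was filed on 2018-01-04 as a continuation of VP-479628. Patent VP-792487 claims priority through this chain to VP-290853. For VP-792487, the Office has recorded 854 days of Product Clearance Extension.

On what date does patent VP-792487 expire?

2043-04-28

Earliest priority filing: 25 December 2016.
Base term: 25 December 2016 + 24 years → 25 December 2040.
Product Clearance Extension: 854 days (within the 1822-day cap) → +854 days → 28 April 2043.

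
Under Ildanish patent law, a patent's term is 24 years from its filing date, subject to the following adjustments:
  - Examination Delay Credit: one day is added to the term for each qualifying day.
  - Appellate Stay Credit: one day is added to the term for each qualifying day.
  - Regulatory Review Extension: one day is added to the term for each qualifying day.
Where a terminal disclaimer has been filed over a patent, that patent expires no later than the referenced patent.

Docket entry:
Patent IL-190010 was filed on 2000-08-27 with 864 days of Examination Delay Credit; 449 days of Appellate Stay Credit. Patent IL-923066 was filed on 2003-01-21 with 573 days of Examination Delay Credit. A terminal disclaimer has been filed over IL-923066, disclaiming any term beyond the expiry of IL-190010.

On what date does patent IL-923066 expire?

Natural term of IL-923066:
  Base: filing + 24 years → 21 January 2027.
  Examination Delay Credit: +573 days → 16 August 2028.
Expiry of referenced patent IL-190010:
  Base: filing + 24 years → 27 August 2024.
  Examination Delay Credit: +864 days → 8 January 2027.
  Appellate Stay Credit: +449 days → 1 April 2028.
Terminal disclaimer: IL-923066 expires on the earlier of 16 August 2028 and 1 April 2028.

April 1, 2028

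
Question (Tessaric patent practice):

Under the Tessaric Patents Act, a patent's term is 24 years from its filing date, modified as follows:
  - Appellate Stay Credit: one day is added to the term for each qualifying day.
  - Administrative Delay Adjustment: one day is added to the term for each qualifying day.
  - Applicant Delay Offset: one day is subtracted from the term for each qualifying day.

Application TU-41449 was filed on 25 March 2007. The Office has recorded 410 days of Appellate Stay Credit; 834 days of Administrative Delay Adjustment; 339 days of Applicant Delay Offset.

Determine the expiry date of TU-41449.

Base term: filing date + 24 years → 25 March 2031.
Appellate Stay Credit: +410 days → 8 May 2032.
Administrative Delay Adjustment: +834 days → 20 August 2034.
Applicant Delay Offset: −339 days → 15 September 2033.

2033-09-15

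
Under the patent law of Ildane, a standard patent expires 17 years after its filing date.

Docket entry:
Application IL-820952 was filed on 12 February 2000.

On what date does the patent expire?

Filing date + 17 years → 12 February 2017.

February 12, 2017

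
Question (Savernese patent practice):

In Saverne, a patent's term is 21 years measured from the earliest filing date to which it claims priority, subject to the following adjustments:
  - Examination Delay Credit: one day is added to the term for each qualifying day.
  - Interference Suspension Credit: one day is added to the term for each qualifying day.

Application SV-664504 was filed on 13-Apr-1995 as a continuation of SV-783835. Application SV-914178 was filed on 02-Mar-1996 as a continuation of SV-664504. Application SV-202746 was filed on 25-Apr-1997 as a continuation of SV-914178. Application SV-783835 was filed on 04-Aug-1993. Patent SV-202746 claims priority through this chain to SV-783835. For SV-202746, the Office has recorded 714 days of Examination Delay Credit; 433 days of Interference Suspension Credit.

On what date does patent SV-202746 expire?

Earliest priority filing: 4 August 1993.
Base term: 4 August 1993 + 21 years → 4 August 2014.
Examination Delay Credit: +714 days → 18 July 2016.
Interference Suspension Credit: +433 days → 24 September 2017.

2017-09-24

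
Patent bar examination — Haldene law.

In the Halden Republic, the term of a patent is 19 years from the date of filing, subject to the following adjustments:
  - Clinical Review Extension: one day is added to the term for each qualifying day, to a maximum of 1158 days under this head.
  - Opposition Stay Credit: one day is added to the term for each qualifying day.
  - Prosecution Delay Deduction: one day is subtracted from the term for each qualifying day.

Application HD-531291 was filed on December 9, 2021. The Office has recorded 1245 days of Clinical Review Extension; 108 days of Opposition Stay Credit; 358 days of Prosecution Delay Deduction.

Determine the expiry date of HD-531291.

Base term: filing date + 19 years → 9 December 2040.
Clinical Review Extension: 1245 days claimed exceeds the 1158-day cap, so +1158 days → 10 February 2044.
Opposition Stay Credit: +108 days → 28 May 2044.
Prosecution Delay Deduction: −358 days → 5 June 2043.

2043-06-05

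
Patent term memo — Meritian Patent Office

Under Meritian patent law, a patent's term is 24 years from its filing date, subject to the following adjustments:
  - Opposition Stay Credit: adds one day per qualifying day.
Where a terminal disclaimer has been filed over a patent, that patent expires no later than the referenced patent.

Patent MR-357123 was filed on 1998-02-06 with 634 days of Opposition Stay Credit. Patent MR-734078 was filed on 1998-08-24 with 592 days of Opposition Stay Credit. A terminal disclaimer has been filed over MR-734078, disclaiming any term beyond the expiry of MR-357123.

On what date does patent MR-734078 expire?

Natural term of MR-734078:
  Base: filing + 24 years → 24 August 2022.
  Opposition Stay Credit: +592 days → 7 April 2024.
Expiry of referenced patent MR-357123:
  Base: filing + 24 years → 6 February 2022.
  Opposition Stay Credit: +634 days → 2 November 2023.
Terminal disclaimer: MR-734078 expires on the earlier of 7 April 2024 and 2 November 2023.

2023-11-02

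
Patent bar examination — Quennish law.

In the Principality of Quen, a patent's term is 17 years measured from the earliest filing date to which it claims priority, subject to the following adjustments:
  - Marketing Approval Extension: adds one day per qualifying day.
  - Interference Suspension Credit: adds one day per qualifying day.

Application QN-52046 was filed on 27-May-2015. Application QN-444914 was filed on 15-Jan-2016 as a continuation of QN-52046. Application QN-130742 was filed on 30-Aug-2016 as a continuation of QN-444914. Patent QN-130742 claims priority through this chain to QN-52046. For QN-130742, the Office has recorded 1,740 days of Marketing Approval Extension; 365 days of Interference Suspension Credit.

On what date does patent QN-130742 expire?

2038-03-02

Earliest priority filing: 27 May 2015.
Base term: 27 May 2015 + 17 years → 27 May 2032.
Marketing Approval Extension: +1740 days → 2 March 2037.
Interference Suspension Credit: +365 days → 2 March 2038.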